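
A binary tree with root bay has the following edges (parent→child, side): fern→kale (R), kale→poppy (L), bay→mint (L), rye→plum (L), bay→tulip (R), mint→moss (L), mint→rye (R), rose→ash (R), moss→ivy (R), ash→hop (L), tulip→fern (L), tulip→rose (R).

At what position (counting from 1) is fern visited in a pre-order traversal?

Pre-order visits the node, then its left subtree, then its right subtree.
Visit bay.
At bay: go left to mint.
  Visit mint.
  At mint: go left to moss.
    Visit moss.
    At moss: no left child.
    At moss: go right to ivy.
      ivy is a leaf — visit ivy.
  At mint: go right to rye.
    Visit rye.
    At rye: go left to plum.
      plum is a leaf — visit plum.
    At rye: no right child.
At bay: go right to tulip.
  Visit tulip.
  At tulip: go left to fern.
    Visit fern.
    At fern: no left child.
    At fern: go right to kale.
      Visit kale.
      At kale: go left to poppy.
        poppy is a leaf — visit poppy.
      At kale: no right child.
  At tulip: go right to rose.
    Visit rose.
    At rose: no left child.
    At rose: go right to ash.
      Visit ash.
      At ash: go left to hop.
        hop is a leaf — visit hop.
      At ash: no right child.
Full pre-order sequence: bay, mint, moss, ivy, rye, plum, tulip, fern, kale, poppy, rose, ash, hop.

8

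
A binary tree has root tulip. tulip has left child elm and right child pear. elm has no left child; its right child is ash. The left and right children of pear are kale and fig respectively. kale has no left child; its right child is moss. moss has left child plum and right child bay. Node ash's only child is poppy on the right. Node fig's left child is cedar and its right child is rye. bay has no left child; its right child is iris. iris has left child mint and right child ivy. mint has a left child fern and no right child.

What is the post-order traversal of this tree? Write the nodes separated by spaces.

poppy ash elm plum fern mint ivy iris bay moss kale cedar rye fig pear tulip

Post-order visits the left subtree, then the right subtree, then the node.
At tulip: go left to elm.
  At elm: no left child.
  At elm: go right to ash.
    At ash: no left child.
    At ash: go right to poppy.
      poppy is a leaf — visit poppy.
    Visit ash.
  Visit elm.
At tulip: go right to pear.
  At pear: go left to kale.
    At kale: no left child.
    At kale: go right to moss.
      At moss: go left to plum.
        plum is a leaf — visit plum.
      At moss: go right to bay.
        At bay: no left child.
        At bay: go right to iris.
          At iris: go left to mint.
            At mint: go left to fern.
              fern is a leaf — visit fern.
            At mint: no right child.
            Visit mint.
          At iris: go right to ivy.
            ivy is a leaf — visit ivy.
          Visit iris.
        Visit bay.
      Visit moss.
    Visit kale.
  At pear: go right to fig.
    At fig: go left to cedar.
      cedar is a leaf — visit cedar.
    At fig: go right to rye.
      rye is a leaf — visit rye.
    Visit fig.
  Visit pear.
Visit tulip.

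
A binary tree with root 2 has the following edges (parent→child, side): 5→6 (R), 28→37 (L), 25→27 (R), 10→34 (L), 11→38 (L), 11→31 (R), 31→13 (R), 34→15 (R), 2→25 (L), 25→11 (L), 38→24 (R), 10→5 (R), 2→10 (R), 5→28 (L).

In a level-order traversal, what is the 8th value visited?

38

Level-order visits nodes level by level from the root, left to right within each level.
Level 0: 2
Level 1: 25, 10
Level 2: 11, 27, 34, 5
Level 3: 38, 31, 15, 28, 6
Level 4: 24, 13, 37
Full level-order sequence: 2, 25, 10, 11, 27, 34, 5, 38, 31, 15, 28, 6, 24, 13, 37.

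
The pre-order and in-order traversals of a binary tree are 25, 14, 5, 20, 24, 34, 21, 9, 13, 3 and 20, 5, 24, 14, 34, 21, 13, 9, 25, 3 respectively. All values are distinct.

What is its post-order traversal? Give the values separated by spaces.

The first element of pre-order is the root; it splits in-order into left and right subtrees.
Root 25: left subtree has 8 nodes {20, 5, 24, 14, 34, 21, 13, 9}, right has 1 {3}.
  Root 14: left subtree has 3 nodes {20, 5, 24}, right has 4 {34, 21, 13, 9}.
    Root 5: left subtree has 1 node {20}, right has 1 {24}.
    Root 34: left subtree has 0 nodes { }, right has 3 {21, 13, 9}.
      Root 21: left subtree has 0 nodes { }, right has 2 {13, 9}.
        Root 9: left subtree has 1 node {13}, right has 0 { }.

20 24 5 13 9 21 34 14 3 25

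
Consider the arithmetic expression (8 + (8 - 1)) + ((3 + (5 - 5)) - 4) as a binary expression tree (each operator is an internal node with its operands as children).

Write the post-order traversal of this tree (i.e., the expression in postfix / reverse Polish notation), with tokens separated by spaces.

8 8 1 - + 3 5 5 - + 4 - +

Post-order on an expression tree gives postfix notation: for each operator, emit left operand, right operand, then the operator.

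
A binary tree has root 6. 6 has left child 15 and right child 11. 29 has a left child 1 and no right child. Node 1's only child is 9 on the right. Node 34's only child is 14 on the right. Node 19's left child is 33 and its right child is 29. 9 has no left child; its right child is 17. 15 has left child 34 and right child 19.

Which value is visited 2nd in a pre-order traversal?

Pre-order visits the node, then its left subtree, then its right subtree.
Visit 6.
At 6: go left to 15.
  Visit 15.
  At 15: go left to 34.
    Visit 34.
    At 34: no left child.
    At 34: go right to 14.
      14 is a leaf — visit 14.
  At 15: go right to 19.
    Visit 19.
    At 19: go left to 33.
      33 is a leaf — visit 33.
    At 19: go right to 29.
      Visit 29.
      At 29: go left to 1.
        Visit 1.
        At 1: no left child.
        At 1: go right to 9.
          Visit 9.
          At 9: no left child.
          At 9: go right to 17.
            17 is a leaf — visit 17.
      At 29: no right child.
At 6: go right to 11.
  11 is a leaf — visit 11.
Full pre-order sequence: 6, 15, 34, 14, 19, 33, 29, 1, 9, 17, 11.

15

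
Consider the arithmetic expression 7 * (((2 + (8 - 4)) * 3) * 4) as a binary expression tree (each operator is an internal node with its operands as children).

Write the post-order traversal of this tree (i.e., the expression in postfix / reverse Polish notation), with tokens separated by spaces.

7 2 8 4 - + 3 * 4 * *

Post-order on an expression tree gives postfix notation: for each operator, emit left operand, right operand, then the operator.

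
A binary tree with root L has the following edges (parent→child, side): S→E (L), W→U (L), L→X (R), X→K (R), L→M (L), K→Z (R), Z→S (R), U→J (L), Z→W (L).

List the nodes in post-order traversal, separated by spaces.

M J U W E S Z K X L

Post-order visits the left subtree, then the right subtree, then the node.
At L: go left to M.
  M is a leaf — visit M.
At L: go right to X.
  At X: no left child.
  At X: go right to K.
    At K: no left child.
    At K: go right to Z.
      At Z: go left to W.
        At W: go left to U.
          At U: go left to J.
            J is a leaf — visit J.
          At U: no right child.
          Visit U.
        At W: no right child.
        Visit W.
      At Z: go right to S.
        At S: go left to E.
          E is a leaf — visit E.
        At S: no right child.
        Visit S.
      Visit Z.
    Visit K.
  Visit X.
Visit L.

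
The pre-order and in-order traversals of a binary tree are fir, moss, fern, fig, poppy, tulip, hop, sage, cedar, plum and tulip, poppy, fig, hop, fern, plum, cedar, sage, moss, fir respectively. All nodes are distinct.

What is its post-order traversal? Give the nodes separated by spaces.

tulip poppy hop fig plum cedar sage fern moss fir

The first element of pre-order is the root; it splits in-order into left and right subtrees.
Root fir: left subtree has 9 nodes {tulip, poppy, fig, hop, fern, plum, cedar, sage, moss}, right has 0 { }.
  Root moss: left subtree has 8 nodes {tulip, poppy, fig, hop, fern, plum, cedar, sage}, right has 0 { }.
    Root fern: left subtree has 4 nodes {tulip, poppy, fig, hop}, right has 3 {plum, cedar, sage}.
      Root fig: left subtree has 2 nodes {tulip, poppy}, right has 1 {hop}.
        Root poppy: left subtree has 1 node {tulip}, right has 0 { }.
      Root sage: left subtree has 2 nodes {plum, cedar}, right has 0 { }.
        Root cedar: left subtree has 1 node {plum}, right has 0 { }.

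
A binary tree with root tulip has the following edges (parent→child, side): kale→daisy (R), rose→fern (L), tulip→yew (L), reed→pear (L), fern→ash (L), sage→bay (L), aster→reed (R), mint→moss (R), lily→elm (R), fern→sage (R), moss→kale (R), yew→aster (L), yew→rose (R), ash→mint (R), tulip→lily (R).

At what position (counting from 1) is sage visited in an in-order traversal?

In-order visits the left subtree, then the node, then the right subtree.
At tulip: go left to yew.
  At yew: go left to aster.
    At aster: no left child.
    Visit aster.
    At aster: go right to reed.
      At reed: go left to pear.
        pear is a leaf — visit pear.
      Visit reed.
      At reed: no right child.
  Visit yew.
  At yew: go right to rose.
    At rose: go left to fern.
      At fern: go left to ash.
        At ash: no left child.
        Visit ash.
        At ash: go right to mint.
          At mint: no left child.
          Visit mint.
          At mint: go right to moss.
            At moss: no left child.
            Visit moss.
            At moss: go right to kale.
              At kale: no left child.
              Visit kale.
              At kale: go right to daisy.
                daisy is a leaf — visit daisy.
      Visit fern.
      At fern: go right to sage.
        At sage: go left to bay.
          bay is a leaf — visit bay.
        Visit sage.
        At sage: no right child.
    Visit rose.
    At rose: no right child.
Visit tulip.
At tulip: go right to lily.
  At lily: no left child.
  Visit lily.
  At lily: go right to elm.
    elm is a leaf — visit elm.
Full in-order sequence: aster, pear, reed, yew, ash, mint, moss, kale, daisy, fern, bay, sage, rose, tulip, lily, elm.

12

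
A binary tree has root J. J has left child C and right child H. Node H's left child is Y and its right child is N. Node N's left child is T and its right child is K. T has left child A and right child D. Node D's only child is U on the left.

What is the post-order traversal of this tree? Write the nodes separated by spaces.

Post-order visits the left subtree, then the right subtree, then the node.
At J: go left to C.
  C is a leaf — visit C.
At J: go right to H.
  At H: go left to Y.
    Y is a leaf — visit Y.
  At H: go right to N.
    At N: go left to T.
      At T: go left to A.
        A is a leaf — visit A.
      At T: go right to D.
        At D: go left to U.
          U is a leaf — visit U.
        At D: no right child.
        Visit D.
      Visit T.
    At N: go right to K.
      K is a leaf — visit K.
    Visit N.
  Visit H.
Visit J.

C Y A U D T K N H J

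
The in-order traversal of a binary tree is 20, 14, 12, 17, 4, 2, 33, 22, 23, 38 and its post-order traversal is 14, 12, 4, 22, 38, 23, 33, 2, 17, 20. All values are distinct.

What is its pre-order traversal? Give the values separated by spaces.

The last element of post-order is the root; it splits in-order into left and right subtrees.
Root 20: left subtree has 0 nodes { }, right has 9 {14, 12, 17, 4, 2, 33, 22, 23, 38}.
  Root 17: left subtree has 2 nodes {14, 12}, right has 6 {4, 2, 33, 22, 23, 38}.
    Root 12: left subtree has 1 node {14}, right has 0 { }.
    Root 2: left subtree has 1 node {4}, right has 4 {33, 22, 23, 38}.
      Root 33: left subtree has 0 nodes { }, right has 3 {22, 23, 38}.
        Root 23: left subtree has 1 node {22}, right has 1 {38}.

20 17 12 14 2 4 33 23 22 38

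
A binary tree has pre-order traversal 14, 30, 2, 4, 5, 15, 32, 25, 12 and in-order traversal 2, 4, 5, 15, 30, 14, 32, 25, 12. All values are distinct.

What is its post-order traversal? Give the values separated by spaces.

The first element of pre-order is the root; it splits in-order into left and right subtrees.
Root 14: left subtree has 5 nodes {2, 4, 5, 15, 30}, right has 3 {32, 25, 12}.
  Root 30: left subtree has 4 nodes {2, 4, 5, 15}, right has 0 { }.
    Root 2: left subtree has 0 nodes { }, right has 3 {4, 5, 15}.
      Root 4: left subtree has 0 nodes { }, right has 2 {5, 15}.
        Root 5: left subtree has 0 nodes { }, right has 1 {15}.
  Root 32: left subtree has 0 nodes { }, right has 2 {25, 12}.
    Root 25: left subtree has 0 nodes { }, right has 1 {12}.

15 5 4 2 30 12 25 32 14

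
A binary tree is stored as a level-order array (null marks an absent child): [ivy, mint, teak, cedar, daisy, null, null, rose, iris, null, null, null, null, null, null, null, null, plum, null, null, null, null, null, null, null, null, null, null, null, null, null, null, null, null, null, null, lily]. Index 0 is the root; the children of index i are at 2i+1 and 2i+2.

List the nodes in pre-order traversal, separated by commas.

ivy, mint, cedar, rose, iris, plum, lily, daisy, teak

Pre-order visits the node, then its left subtree, then its right subtree.
Visit ivy.
At ivy: go left to mint.
  Visit mint.
  At mint: go left to cedar.
    Visit cedar.
    At cedar: go left to rose.
      rose is a leaf — visit rose.
    At cedar: go right to iris.
      Visit iris.
      At iris: go left to plum.
        Visit plum.
        At plum: no left child.
        At plum: go right to lily.
          lily is a leaf — visit lily.
      At iris: no right child.
  At mint: go right to daisy.
    daisy is a leaf — visit daisy.
At ivy: go right to teak.
  teak is a leaf — visit teak.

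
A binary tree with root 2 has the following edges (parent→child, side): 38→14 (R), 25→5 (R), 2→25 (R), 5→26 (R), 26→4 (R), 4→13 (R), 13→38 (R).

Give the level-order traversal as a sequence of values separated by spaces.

Level-order visits nodes level by level from the root, left to right within each level.
Level 0: 2
Level 1: 25
Level 2: 5
Level 3: 26
Level 4: 4
Level 5: 13
Level 6: 38
Level 7: 14

2 25 5 26 4 13 38 14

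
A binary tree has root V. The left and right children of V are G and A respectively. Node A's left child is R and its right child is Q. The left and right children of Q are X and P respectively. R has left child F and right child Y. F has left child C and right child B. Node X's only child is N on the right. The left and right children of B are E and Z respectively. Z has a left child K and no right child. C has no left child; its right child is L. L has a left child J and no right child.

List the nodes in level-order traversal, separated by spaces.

V G A R Q F Y X P C B N L E Z J K

Level-order visits nodes level by level from the root, left to right within each level.
Level 0: V
Level 1: G, A
Level 2: R, Q
Level 3: F, Y, X, P
Level 4: C, B, N
Level 5: L, E, Z
Level 6: J, K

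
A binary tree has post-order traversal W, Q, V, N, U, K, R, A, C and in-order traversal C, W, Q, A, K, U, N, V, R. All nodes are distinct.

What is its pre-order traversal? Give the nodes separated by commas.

C, A, Q, W, R, K, U, N, V

The last element of post-order is the root; it splits in-order into left and right subtrees.
Root C: left subtree has 0 nodes { }, right has 8 {W, Q, A, K, U, N, V, R}.
  Root A: left subtree has 2 nodes {W, Q}, right has 5 {K, U, N, V, R}.
    Root Q: left subtree has 1 node {W}, right has 0 { }.
    Root R: left subtree has 4 nodes {K, U, N, V}, right has 0 { }.
      Root K: left subtree has 0 nodes { }, right has 3 {U, N, V}.
        Root U: left subtree has 0 nodes { }, right has 2 {N, V}.
          Root N: left subtree has 0 nodes { }, right has 1 {V}.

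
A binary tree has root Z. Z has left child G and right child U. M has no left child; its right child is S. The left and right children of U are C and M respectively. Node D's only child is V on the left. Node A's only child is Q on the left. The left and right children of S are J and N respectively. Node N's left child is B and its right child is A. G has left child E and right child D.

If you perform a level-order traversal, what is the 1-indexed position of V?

8

Level-order visits nodes level by level from the root, left to right within each level.
Level 0: Z
Level 1: G, U
Level 2: E, D, C, M
Level 3: V, S
Level 4: J, N
Level 5: B, A
Level 6: Q
Full level-order sequence: Z, G, U, E, D, C, M, V, S, J, N, B, A, Q.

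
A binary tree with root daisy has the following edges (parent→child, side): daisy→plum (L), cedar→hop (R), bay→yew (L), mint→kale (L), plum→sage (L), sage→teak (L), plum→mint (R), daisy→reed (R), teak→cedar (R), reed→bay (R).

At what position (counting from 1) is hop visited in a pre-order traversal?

Pre-order visits the node, then its left subtree, then its right subtree.
Visit daisy.
At daisy: go left to plum.
  Visit plum.
  At plum: go left to sage.
    Visit sage.
    At sage: go left to teak.
      Visit teak.
      At teak: no left child.
      At teak: go right to cedar.
        Visit cedar.
        At cedar: no left child.
        At cedar: go right to hop.
          hop is a leaf — visit hop.
    At sage: no right child.
  At plum: go right to mint.
    Visit mint.
    At mint: go left to kale.
      kale is a leaf — visit kale.
    At mint: no right child.
At daisy: go right to reed.
  Visit reed.
  At reed: no left child.
  At reed: go right to bay.
    Visit bay.
    At bay: go left to yew.
      yew is a leaf — visit yew.
    At bay: no right child.
Full pre-order sequence: daisy, plum, sage, teak, cedar, hop, mint, kale, reed, bay, yew.

6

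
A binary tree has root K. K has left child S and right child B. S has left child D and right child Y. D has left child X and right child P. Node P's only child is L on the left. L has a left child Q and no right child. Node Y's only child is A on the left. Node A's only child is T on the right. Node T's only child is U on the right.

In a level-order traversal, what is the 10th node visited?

T

Level-order visits nodes level by level from the root, left to right within each level.
Level 0: K
Level 1: S, B
Level 2: D, Y
Level 3: X, P, A
Level 4: L, T
Level 5: Q, U
Full level-order sequence: K, S, B, D, Y, X, P, A, L, T, Q, U.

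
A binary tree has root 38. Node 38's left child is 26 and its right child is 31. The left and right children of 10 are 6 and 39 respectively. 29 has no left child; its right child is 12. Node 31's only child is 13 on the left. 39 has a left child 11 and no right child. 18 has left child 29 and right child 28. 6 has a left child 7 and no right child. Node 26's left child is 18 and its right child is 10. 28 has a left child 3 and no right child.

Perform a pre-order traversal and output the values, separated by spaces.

Pre-order visits the node, then its left subtree, then its right subtree.
Visit 38.
At 38: go left to 26.
  Visit 26.
  At 26: go left to 18.
    Visit 18.
    At 18: go left to 29.
      Visit 29.
      At 29: no left child.
      At 29: go right to 12.
        12 is a leaf — visit 12.
    At 18: go right to 28.
      Visit 28.
      At 28: go left to 3.
        3 is a leaf — visit 3.
      At 28: no right child.
  At 26: go right to 10.
    Visit 10.
    At 10: go left to 6.
      Visit 6.
      At 6: go left to 7.
        7 is a leaf — visit 7.
      At 6: no right child.
    At 10: go right to 39.
      Visit 39.
      At 39: go left to 11.
        11 is a leaf — visit 11.
      At 39: no right child.
At 38: go right to 31.
  Visit 31.
  At 31: go left to 13.
    13 is a leaf — visit 13.
  At 31: no right child.

38 26 18 29 12 28 3 10 6 7 39 11 31 13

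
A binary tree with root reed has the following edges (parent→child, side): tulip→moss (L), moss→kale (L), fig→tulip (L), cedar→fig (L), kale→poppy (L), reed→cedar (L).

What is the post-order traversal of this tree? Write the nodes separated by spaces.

Post-order visits the left subtree, then the right subtree, then the node.
At reed: go left to cedar.
  At cedar: go left to fig.
    At fig: go left to tulip.
      At tulip: go left to moss.
        At moss: go left to kale.
          At kale: go left to poppy.
            poppy is a leaf — visit poppy.
          At kale: no right child.
          Visit kale.
        At moss: no right child.
        Visit moss.
      At tulip: no right child.
      Visit tulip.
    At fig: no right child.
    Visit fig.
  At cedar: no right child.
  Visit cedar.
At reed: no right child.
Visit reed.

poppy kale moss tulip fig cedar reed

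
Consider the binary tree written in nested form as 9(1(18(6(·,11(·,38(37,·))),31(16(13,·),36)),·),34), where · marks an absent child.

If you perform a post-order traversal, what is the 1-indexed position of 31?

8

Post-order visits the left subtree, then the right subtree, then the node.
At 9: go left to 1.
  At 1: go left to 18.
    At 18: go left to 6.
      At 6: no left child.
      At 6: go right to 11.
        At 11: no left child.
        At 11: go right to 38.
          At 38: go left to 37.
            37 is a leaf — visit 37.
          At 38: no right child.
          Visit 38.
        Visit 11.
      Visit 6.
    At 18: go right to 31.
      At 31: go left to 16.
        At 16: go left to 13.
          13 is a leaf — visit 13.
        At 16: no right child.
        Visit 16.
      At 31: go right to 36.
        36 is a leaf — visit 36.
      Visit 31.
    Visit 18.
  At 1: no right child.
  Visit 1.
At 9: go right to 34.
  34 is a leaf — visit 34.
Visit 9.
Full post-order sequence: 37, 38, 11, 6, 13, 16, 36, 31, 18, 1, 34, 9.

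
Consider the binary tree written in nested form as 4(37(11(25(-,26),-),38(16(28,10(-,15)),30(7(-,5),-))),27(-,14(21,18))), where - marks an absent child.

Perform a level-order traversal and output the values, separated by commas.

4, 37, 27, 11, 38, 14, 25, 16, 30, 21, 18, 26, 28, 10, 7, 15, 5

Level-order visits nodes level by level from the root, left to right within each level.
Level 0: 4
Level 1: 37, 27
Level 2: 11, 38, 14
Level 3: 25, 16, 30, 21, 18
Level 4: 26, 28, 10, 7
Level 5: 15, 5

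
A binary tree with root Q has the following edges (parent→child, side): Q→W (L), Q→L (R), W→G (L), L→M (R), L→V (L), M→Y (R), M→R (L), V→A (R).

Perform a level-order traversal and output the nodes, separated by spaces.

Level-order visits nodes level by level from the root, left to right within each level.
Level 0: Q
Level 1: W, L
Level 2: G, V, M
Level 3: A, R, Y

Q W L G V M A R Y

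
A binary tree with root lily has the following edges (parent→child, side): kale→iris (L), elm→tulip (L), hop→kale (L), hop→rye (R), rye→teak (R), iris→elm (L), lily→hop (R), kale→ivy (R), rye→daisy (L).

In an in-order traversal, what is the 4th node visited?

iris

In-order visits the left subtree, then the node, then the right subtree.
At lily: no left child.
Visit lily.
At lily: go right to hop.
  At hop: go left to kale.
    At kale: go left to iris.
      At iris: go left to elm.
        At elm: go left to tulip.
          tulip is a leaf — visit tulip.
        Visit elm.
        At elm: no right child.
      Visit iris.
      At iris: no right child.
    Visit kale.
    At kale: go right to ivy.
      ivy is a leaf — visit ivy.
  Visit hop.
  At hop: go right to rye.
    At rye: go left to daisy.
      daisy is a leaf — visit daisy.
    Visit rye.
    At rye: go right to teak.
      teak is a leaf — visit teak.
Full in-order sequence: lily, tulip, elm, iris, kale, ivy, hop, daisy, rye, teak.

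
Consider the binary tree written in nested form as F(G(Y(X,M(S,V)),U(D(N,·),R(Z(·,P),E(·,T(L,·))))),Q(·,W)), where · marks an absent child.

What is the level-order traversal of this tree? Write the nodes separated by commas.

F, G, Q, Y, U, W, X, M, D, R, S, V, N, Z, E, P, T, L

Level-order visits nodes level by level from the root, left to right within each level.
Level 0: F
Level 1: G, Q
Level 2: Y, U, W
Level 3: X, M, D, R
Level 4: S, V, N, Z, E
Level 5: P, T
Level 6: L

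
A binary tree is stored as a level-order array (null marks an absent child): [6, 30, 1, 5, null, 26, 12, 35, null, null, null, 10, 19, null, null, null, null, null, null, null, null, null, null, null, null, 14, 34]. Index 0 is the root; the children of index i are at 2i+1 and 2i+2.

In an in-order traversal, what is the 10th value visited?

1

In-order visits the left subtree, then the node, then the right subtree.
At 6: go left to 30.
  At 30: go left to 5.
    At 5: go left to 35.
      35 is a leaf — visit 35.
    Visit 5.
    At 5: no right child.
  Visit 30.
  At 30: no right child.
Visit 6.
At 6: go right to 1.
  At 1: go left to 26.
    At 26: go left to 10.
      10 is a leaf — visit 10.
    Visit 26.
    At 26: go right to 19.
      At 19: go left to 14.
        14 is a leaf — visit 14.
      Visit 19.
      At 19: go right to 34.
        34 is a leaf — visit 34.
  Visit 1.
  At 1: go right to 12.
    12 is a leaf — visit 12.
Full in-order sequence: 35, 5, 30, 6, 10, 26, 14, 19, 34, 1, 12.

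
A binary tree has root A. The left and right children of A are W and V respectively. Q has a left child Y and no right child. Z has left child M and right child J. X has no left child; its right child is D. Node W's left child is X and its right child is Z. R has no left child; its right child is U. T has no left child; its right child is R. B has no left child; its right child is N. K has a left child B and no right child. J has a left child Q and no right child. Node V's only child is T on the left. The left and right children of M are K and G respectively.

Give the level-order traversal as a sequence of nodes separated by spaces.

Level-order visits nodes level by level from the root, left to right within each level.
Level 0: A
Level 1: W, V
Level 2: X, Z, T
Level 3: D, M, J, R
Level 4: K, G, Q, U
Level 5: B, Y
Level 6: N

A W V X Z T D M J R K G Q U B Y N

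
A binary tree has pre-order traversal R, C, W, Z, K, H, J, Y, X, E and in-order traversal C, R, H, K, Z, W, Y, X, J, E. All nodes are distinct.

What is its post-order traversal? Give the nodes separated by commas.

C, H, K, Z, X, Y, E, J, W, R

The first element of pre-order is the root; it splits in-order into left and right subtrees.
Root R: left subtree has 1 node {C}, right has 8 {H, K, Z, W, Y, X, J, E}.
  Root W: left subtree has 3 nodes {H, K, Z}, right has 4 {Y, X, J, E}.
    Root Z: left subtree has 2 nodes {H, K}, right has 0 { }.
      Root K: left subtree has 1 node {H}, right has 0 { }.
    Root J: left subtree has 2 nodes {Y, X}, right has 1 {E}.
      Root Y: left subtree has 0 nodes { }, right has 1 {X}.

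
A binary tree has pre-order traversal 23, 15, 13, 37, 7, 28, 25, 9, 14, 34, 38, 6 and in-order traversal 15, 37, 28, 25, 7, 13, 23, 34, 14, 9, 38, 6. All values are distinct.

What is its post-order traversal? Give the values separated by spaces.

The first element of pre-order is the root; it splits in-order into left and right subtrees.
Root 23: left subtree has 6 nodes {15, 37, 28, 25, 7, 13}, right has 5 {34, 14, 9, 38, 6}.
  Root 15: left subtree has 0 nodes { }, right has 5 {37, 28, 25, 7, 13}.
    Root 13: left subtree has 4 nodes {37, 28, 25, 7}, right has 0 { }.
      Root 37: left subtree has 0 nodes { }, right has 3 {28, 25, 7}.
        Root 7: left subtree has 2 nodes {28, 25}, right has 0 { }.
          Root 28: left subtree has 0 nodes { }, right has 1 {25}.
  Root 9: left subtree has 2 nodes {34, 14}, right has 2 {38, 6}.
    Root 14: left subtree has 1 node {34}, right has 0 { }.
    Root 38: left subtree has 0 nodes { }, right has 1 {6}.

25 28 7 37 13 15 34 14 6 38 9 23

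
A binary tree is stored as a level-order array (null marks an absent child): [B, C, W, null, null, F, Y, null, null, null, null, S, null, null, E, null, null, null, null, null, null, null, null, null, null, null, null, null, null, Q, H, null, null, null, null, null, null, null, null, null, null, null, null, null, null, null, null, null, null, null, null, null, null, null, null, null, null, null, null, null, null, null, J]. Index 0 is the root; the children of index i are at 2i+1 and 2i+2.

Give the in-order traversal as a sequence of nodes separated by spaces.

C B S F W Y Q E H J

In-order visits the left subtree, then the node, then the right subtree.
At B: go left to C.
  C is a leaf — visit C.
Visit B.
At B: go right to W.
  At W: go left to F.
    At F: go left to S.
      S is a leaf — visit S.
    Visit F.
    At F: no right child.
  Visit W.
  At W: go right to Y.
    At Y: no left child.
    Visit Y.
    At Y: go right to E.
      At E: go left to Q.
        Q is a leaf — visit Q.
      Visit E.
      At E: go right to H.
        At H: no left child.
        Visit H.
        At H: go right to J.
          J is a leaf — visit J.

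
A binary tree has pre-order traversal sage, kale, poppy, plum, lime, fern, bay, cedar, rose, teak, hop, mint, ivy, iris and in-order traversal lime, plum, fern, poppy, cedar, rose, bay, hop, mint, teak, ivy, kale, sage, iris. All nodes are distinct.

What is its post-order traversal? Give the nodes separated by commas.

The first element of pre-order is the root; it splits in-order into left and right subtrees.
Root sage: left subtree has 12 nodes {lime, plum, fern, poppy, cedar, rose, bay, hop, mint, teak, ivy, kale}, right has 1 {iris}.
  Root kale: left subtree has 11 nodes {lime, plum, fern, poppy, cedar, rose, bay, hop, mint, teak, ivy}, right has 0 { }.
    Root poppy: left subtree has 3 nodes {lime, plum, fern}, right has 7 {cedar, rose, bay, hop, mint, teak, ivy}.
      Root plum: left subtree has 1 node {lime}, right has 1 {fern}.
      Root bay: left subtree has 2 nodes {cedar, rose}, right has 4 {hop, mint, teak, ivy}.
        Root cedar: left subtree has 0 nodes { }, right has 1 {rose}.
        Root teak: left subtree has 2 nodes {hop, mint}, right has 1 {ivy}.
          Root hop: left subtree has 0 nodes { }, right has 1 {mint}.

lime, fern, plum, rose, cedar, mint, hop, ivy, teak, bay, poppy, kale, iris, sage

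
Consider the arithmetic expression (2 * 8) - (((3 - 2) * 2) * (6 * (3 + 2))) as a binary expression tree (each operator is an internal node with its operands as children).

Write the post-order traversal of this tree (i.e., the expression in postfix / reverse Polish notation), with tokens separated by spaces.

2 8 * 3 2 - 2 * 6 3 2 + * * -

Post-order on an expression tree gives postfix notation: for each operator, emit left operand, right operand, then the operator.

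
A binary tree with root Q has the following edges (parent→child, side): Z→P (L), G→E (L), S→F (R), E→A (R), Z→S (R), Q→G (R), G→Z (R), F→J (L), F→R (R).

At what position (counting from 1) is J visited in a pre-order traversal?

Pre-order visits the node, then its left subtree, then its right subtree.
Visit Q.
At Q: no left child.
At Q: go right to G.
  Visit G.
  At G: go left to E.
    Visit E.
    At E: no left child.
    At E: go right to A.
      A is a leaf — visit A.
  At G: go right to Z.
    Visit Z.
    At Z: go left to P.
      P is a leaf — visit P.
    At Z: go right to S.
      Visit S.
      At S: no left child.
      At S: go right to F.
        Visit F.
        At F: go left to J.
          J is a leaf — visit J.
        At F: go right to R.
          R is a leaf — visit R.
Full pre-order sequence: Q, G, E, A, Z, P, S, F, J, R.

9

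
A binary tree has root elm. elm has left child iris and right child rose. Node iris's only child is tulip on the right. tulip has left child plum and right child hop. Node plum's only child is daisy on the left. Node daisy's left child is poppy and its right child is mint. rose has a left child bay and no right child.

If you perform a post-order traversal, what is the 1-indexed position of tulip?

6

Post-order visits the left subtree, then the right subtree, then the node.
At elm: go left to iris.
  At iris: no left child.
  At iris: go right to tulip.
    At tulip: go left to plum.
      At plum: go left to daisy.
        At daisy: go left to poppy.
          poppy is a leaf — visit poppy.
        At daisy: go right to mint.
          mint is a leaf — visit mint.
        Visit daisy.
      At plum: no right child.
      Visit plum.
    At tulip: go right to hop.
      hop is a leaf — visit hop.
    Visit tulip.
  Visit iris.
At elm: go right to rose.
  At rose: go left to bay.
    bay is a leaf — visit bay.
  At rose: no right child.
  Visit rose.
Visit elm.
Full post-order sequence: poppy, mint, daisy, plum, hop, tulip, iris, bay, rose, elm.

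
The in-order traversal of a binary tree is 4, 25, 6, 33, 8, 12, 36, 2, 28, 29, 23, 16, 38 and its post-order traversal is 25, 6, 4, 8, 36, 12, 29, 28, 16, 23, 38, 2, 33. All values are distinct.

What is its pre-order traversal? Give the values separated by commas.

33, 4, 6, 25, 2, 12, 8, 36, 38, 23, 28, 29, 16

The last element of post-order is the root; it splits in-order into left and right subtrees.
Root 33: left subtree has 3 nodes {4, 25, 6}, right has 9 {8, 12, 36, 2, 28, 29, 23, 16, 38}.
  Root 4: left subtree has 0 nodes { }, right has 2 {25, 6}.
    Root 6: left subtree has 1 node {25}, right has 0 { }.
  Root 2: left subtree has 3 nodes {8, 12, 36}, right has 5 {28, 29, 23, 16, 38}.
    Root 12: left subtree has 1 node {8}, right has 1 {36}.
    Root 38: left subtree has 4 nodes {28, 29, 23, 16}, right has 0 { }.
      Root 23: left subtree has 2 nodes {28, 29}, right has 1 {16}.
        Root 28: left subtree has 0 nodes { }, right has 1 {29}.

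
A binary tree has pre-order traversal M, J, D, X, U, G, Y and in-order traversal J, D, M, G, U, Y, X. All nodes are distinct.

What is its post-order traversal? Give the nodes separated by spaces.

The first element of pre-order is the root; it splits in-order into left and right subtrees.
Root M: left subtree has 2 nodes {J, D}, right has 4 {G, U, Y, X}.
  Root J: left subtree has 0 nodes { }, right has 1 {D}.
  Root X: left subtree has 3 nodes {G, U, Y}, right has 0 { }.
    Root U: left subtree has 1 node {G}, right has 1 {Y}.

D J G Y U X M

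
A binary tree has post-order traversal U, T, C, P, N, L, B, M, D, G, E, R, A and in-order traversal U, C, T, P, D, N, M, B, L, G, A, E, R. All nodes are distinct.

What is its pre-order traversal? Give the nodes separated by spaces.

A G D P C U T M N B L R E

The last element of post-order is the root; it splits in-order into left and right subtrees.
Root A: left subtree has 10 nodes {U, C, T, P, D, N, M, B, L, G}, right has 2 {E, R}.
  Root G: left subtree has 9 nodes {U, C, T, P, D, N, M, B, L}, right has 0 { }.
    Root D: left subtree has 4 nodes {U, C, T, P}, right has 4 {N, M, B, L}.
      Root P: left subtree has 3 nodes {U, C, T}, right has 0 { }.
        Root C: left subtree has 1 node {U}, right has 1 {T}.
      Root M: left subtree has 1 node {N}, right has 2 {B, L}.
        Root B: left subtree has 0 nodes { }, right has 1 {L}.
  Root R: left subtree has 1 node {E}, right has 0 { }.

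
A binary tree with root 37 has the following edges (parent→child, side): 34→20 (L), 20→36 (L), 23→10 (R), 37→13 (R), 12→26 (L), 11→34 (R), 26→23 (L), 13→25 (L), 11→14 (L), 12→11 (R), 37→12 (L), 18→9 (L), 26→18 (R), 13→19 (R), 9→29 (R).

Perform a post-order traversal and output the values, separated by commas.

Post-order visits the left subtree, then the right subtree, then the node.
At 37: go left to 12.
  At 12: go left to 26.
    At 26: go left to 23.
      At 23: no left child.
      At 23: go right to 10.
        10 is a leaf — visit 10.
      Visit 23.
    At 26: go right to 18.
      At 18: go left to 9.
        At 9: no left child.
        At 9: go right to 29.
          29 is a leaf — visit 29.
        Visit 9.
      At 18: no right child.
      Visit 18.
    Visit 26.
  At 12: go right to 11.
    At 11: go left to 14.
      14 is a leaf — visit 14.
    At 11: go right to 34.
      At 34: go left to 20.
        At 20: go left to 36.
          36 is a leaf — visit 36.
        At 20: no right child.
        Visit 20.
      At 34: no right child.
      Visit 34.
    Visit 11.
  Visit 12.
At 37: go right to 13.
  At 13: go left to 25.
    25 is a leaf — visit 25.
  At 13: go right to 19.
    19 is a leaf — visit 19.
  Visit 13.
Visit 37.

10, 23, 29, 9, 18, 26, 14, 36, 20, 34, 11, 12, 25, 19, 13, 37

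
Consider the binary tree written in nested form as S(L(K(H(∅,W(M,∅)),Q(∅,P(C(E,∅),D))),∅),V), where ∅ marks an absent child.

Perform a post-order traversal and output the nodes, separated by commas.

Post-order visits the left subtree, then the right subtree, then the node.
At S: go left to L.
  At L: go left to K.
    At K: go left to H.
      At H: no left child.
      At H: go right to W.
        At W: go left to M.
          M is a leaf — visit M.
        At W: no right child.
        Visit W.
      Visit H.
    At K: go right to Q.
      At Q: no left child.
      At Q: go right to P.
        At P: go left to C.
          At C: go left to E.
            E is a leaf — visit E.
          At C: no right child.
          Visit C.
        At P: go right to D.
          D is a leaf — visit D.
        Visit P.
      Visit Q.
    Visit K.
  At L: no right child.
  Visit L.
At S: go right to V.
  V is a leaf — visit V.
Visit S.

M, W, H, E, C, D, P, Q, K, L, V, S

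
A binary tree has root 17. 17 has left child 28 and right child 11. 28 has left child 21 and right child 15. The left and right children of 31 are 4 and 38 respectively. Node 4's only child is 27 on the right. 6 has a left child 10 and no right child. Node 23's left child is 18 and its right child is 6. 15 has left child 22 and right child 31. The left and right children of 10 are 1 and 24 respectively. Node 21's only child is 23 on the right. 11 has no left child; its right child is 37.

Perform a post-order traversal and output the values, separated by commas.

Post-order visits the left subtree, then the right subtree, then the node.
At 17: go left to 28.
  At 28: go left to 21.
    At 21: no left child.
    At 21: go right to 23.
      At 23: go left to 18.
        18 is a leaf — visit 18.
      At 23: go right to 6.
        At 6: go left to 10.
          At 10: go left to 1.
            1 is a leaf — visit 1.
          At 10: go right to 24.
            24 is a leaf — visit 24.
          Visit 10.
        At 6: no right child.
        Visit 6.
      Visit 23.
    Visit 21.
  At 28: go right to 15.
    At 15: go left to 22.
      22 is a leaf — visit 22.
    At 15: go right to 31.
      At 31: go left to 4.
        At 4: no left child.
        At 4: go right to 27.
          27 is a leaf — visit 27.
        Visit 4.
      At 31: go right to 38.
        38 is a leaf — visit 38.
      Visit 31.
    Visit 15.
  Visit 28.
At 17: go right to 11.
  At 11: no left child.
  At 11: go right to 37.
    37 is a leaf — visit 37.
  Visit 11.
Visit 17.

18, 1, 24, 10, 6, 23, 21, 22, 27, 4, 38, 31, 15, 28, 37, 11, 17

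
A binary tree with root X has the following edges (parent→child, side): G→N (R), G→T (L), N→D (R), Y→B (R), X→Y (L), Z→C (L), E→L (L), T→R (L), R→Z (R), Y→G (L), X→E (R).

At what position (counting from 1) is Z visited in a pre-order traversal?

6

Pre-order visits the node, then its left subtree, then its right subtree.
Visit X.
At X: go left to Y.
  Visit Y.
  At Y: go left to G.
    Visit G.
    At G: go left to T.
      Visit T.
      At T: go left to R.
        Visit R.
        At R: no left child.
        At R: go right to Z.
          Visit Z.
          At Z: go left to C.
            C is a leaf — visit C.
          At Z: no right child.
      At T: no right child.
    At G: go right to N.
      Visit N.
      At N: no left child.
      At N: go right to D.
        D is a leaf — visit D.
  At Y: go right to B.
    B is a leaf — visit B.
At X: go right to E.
  Visit E.
  At E: go left to L.
    L is a leaf — visit L.
  At E: no right child.
Full pre-order sequence: X, Y, G, T, R, Z, C, N, D, B, E, L.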